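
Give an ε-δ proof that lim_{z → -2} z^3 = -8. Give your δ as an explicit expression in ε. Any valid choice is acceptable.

δ = min(2, ε/28)

Suppose ε > 0. We seek δ > 0 with 0 < |z + 2| < δ ⇒ |z^3 + 8| < ε.
Factor: z^3 + 8 = (z + 2)(z^2 - 2z + 4), so |z^3 + 8| = |z + 2|·|z^2 - 2z + 4|.
Impose δ ≤ 2 so that |z| < 4; then |z^2 - 2z + 4| ≤ 28.
Hence |z^3 + 8| ≤ 28|z + 2|, which is < ε once |z + 2| < ε/28.
Take δ = min(2, ε/28). If 0 < |z + 2| < δ then both bounds hold and |z^3 + 8| ≤ 28|z + 2| < 28·(ε/28) = ε.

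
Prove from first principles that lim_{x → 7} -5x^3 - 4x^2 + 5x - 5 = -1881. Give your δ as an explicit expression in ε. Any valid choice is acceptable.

Let ε > 0 be given. We want δ > 0 such that 0 < |x − 7| < δ implies |(-5x^3 - 4x^2 + 5x - 5) + 1881| < ε.
(-5x^3 - 4x^2 + 5x - 5) + 1881 = -5x^3 - 4x^2 + 5x + 1876 = (x − 7)(-5x^2 - 39x - 268).
So |(-5x^3 - 4x^2 + 5x - 5) + 1881| = |x − 7|·|-5x^2 - 39x - 268|.
Assume first that |x − 7| < 2, so |x| < 9. Then |-5x^2 - 39x - 268| ≤ 5·9^2 + 39·9 + 268 = 1024.
Hence |(-5x^3 - 4x^2 + 5x - 5) + 1881| ≤ 1024|x − 7| < ε provided |x − 7| < ε/1024.
Choosing δ = min(2, ε/1024) ensures both conditions, hence |(-5x^3 - 4x^2 + 5x - 5) + 1881| < ε.

δ = min(2, ε/1024)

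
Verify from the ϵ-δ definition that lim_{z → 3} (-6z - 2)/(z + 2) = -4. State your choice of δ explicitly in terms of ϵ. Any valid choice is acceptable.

Let ϵ > 0 be given. We want δ > 0 with 0 < |z − 3| < δ ⇒ |(-6z - 2)/(z + 2) + 4| < ϵ.
Combining over a common denominator, (-6z - 2)/(z + 2) + 4 = [(-6z - 2)·5 − (-20)·(z + 2)] / [5·(z + 2)] = -10(z − 3) / (5(z + 2)).
So |(-6z - 2)/(z + 2) + 4| = 10|z − 3| / (5·|z + 2|).
Require δ ≤ 5/2, so |z + 2| ≥ |5| − |z − 3| > 5 − 5/2 = 5/2.
Hence |(-6z - 2)/(z + 2) + 4| < 10|z − 3|/(5·(5/2)) = (4/5)|z − 3|, which is < ϵ once |z − 3| < (5/4)ϵ.
Take δ = min(5/2, (5/4)ϵ). Then 0 < |z − 3| < δ forces both bounds, so |(-6z - 2)/(z + 2) + 4| < ϵ.

δ = min(5/2, (5/4)ϵ)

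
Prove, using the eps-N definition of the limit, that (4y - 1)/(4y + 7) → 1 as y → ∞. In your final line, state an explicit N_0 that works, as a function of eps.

Let eps > 0. We seek N_0 > 0 such that y > N_0 implies |(4y - 1)/(4y + 7) − 1| < eps.
(4y - 1)/(4y + 7) − 1 = (4(4y - 1) − 4(4y + 7)) / (4(4y + 7)) = -32/(4(4y + 7)).
For y > 0 we have 4y + 7 > 4y, so |(4y - 1)/(4y + 7) − 1| = 32/(4(4y + 7)) < 32/(4·4y) = 2/y.
Thus |(4y - 1)/(4y + 7) − 1| < eps whenever y > 2/eps.
Take N_0 = 2/eps. If y > N_0 then |(4y - 1)/(4y + 7) − 1| < 2/y < eps.

N_0 = 2/eps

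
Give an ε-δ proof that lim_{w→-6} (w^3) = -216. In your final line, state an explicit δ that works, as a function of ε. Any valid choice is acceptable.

δ = min(2, ε/148)

Fix ε > 0. We seek δ > 0 with 0 < |w + 6| < δ ⇒ |w^3 + 216| < ε.
Factor: w^3 + 216 = (w + 6)(w^2 - 6w + 36), so |w^3 + 216| = |w + 6|·|w^2 - 6w + 36|.
Impose δ ≤ 2 so that |w| < 8; then |w^2 - 6w + 36| ≤ 148.
Hence |w^3 + 216| ≤ 148|w + 6|, which is < ε once |w + 6| < ε/148.
Take δ = min(2, ε/148). If 0 < |w + 6| < δ then both bounds hold and |w^3 + 216| ≤ 148|w + 6| < 148·(ε/148) = ε.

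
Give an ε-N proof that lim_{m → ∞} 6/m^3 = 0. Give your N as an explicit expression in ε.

N = (6/ε)^{1/3}

Let ε > 0. For m ≥ 1, |6/m^3 − 0| = 6/m^3.
6/m^3 < ε ⇔ m^3 > 6/ε ⇔ m > (6/ε)^{1/3}.
Take N = (6/ε)^{1/3}. Then m > N implies 6/m^3 < ε.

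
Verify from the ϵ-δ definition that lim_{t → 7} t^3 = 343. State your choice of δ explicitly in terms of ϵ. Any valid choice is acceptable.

δ = min(2, ϵ/193)

Let ϵ > 0 be given. We seek δ > 0 with 0 < |t − 7| < δ ⇒ |t^3 − 343| < ϵ.
Factor: t^3 − 343 = (t − 7)(t^2 + 7t + 49), so |t^3 − 343| = |t − 7|·|t^2 + 7t + 49|.
Restrict δ ≤ 2. Then |t − 7| < 2 gives |t| < 9, so by the triangle inequality |t^2 + 7t + 49| ≤ 9^2 + 7·9 + 49 = 193.
Hence |t^3 − 343| ≤ 193|t − 7|, which is < ϵ once |t − 7| < ϵ/193.
Take δ = min(2, ϵ/193). If 0 < |t − 7| < δ then both bounds hold and |t^3 − 343| ≤ 193|t − 7| < 193·(ϵ/193) = ϵ.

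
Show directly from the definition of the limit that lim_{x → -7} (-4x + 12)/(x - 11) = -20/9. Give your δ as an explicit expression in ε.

δ = min(9, (81/16)ε)

Let ε > 0 be given. We want δ > 0 with 0 < |x + 7| < δ ⇒ |(-4x + 12)/(x - 11) + 20/9| < ε.
Combining over a common denominator, (-4x + 12)/(x - 11) + 20/9 = [(-4x + 12)·(-18) − 40·(x - 11)] / [(-18)·(x - 11)] = 32(x + 7) / ((-18)(x - 11)).
So |(-4x + 12)/(x - 11) + 20/9| = 32|x + 7| / (18·|x − 11|).
Restrict δ ≤ 9. Then |x + 7| < 9 gives |x − 11| = |(x + 7) + (-18)| ≥ 18 − 9 = 9.
Hence |(-4x + 12)/(x - 11) + 20/9| < 32|x + 7|/(18·9) = (16/81)|x + 7|, which is < ε once |x + 7| < (81/16)ε.
Take δ = min(9, (81/16)ε). Then 0 < |x + 7| < δ forces both bounds, so |(-4x + 12)/(x - 11) + 20/9| < ε.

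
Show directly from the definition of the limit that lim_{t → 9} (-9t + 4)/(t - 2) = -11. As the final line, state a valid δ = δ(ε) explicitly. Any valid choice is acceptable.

Let ε > 0 be given. We want δ > 0 with 0 < |t − 9| < δ ⇒ |(-9t + 4)/(t - 2) + 11| < ε.
Combining over a common denominator, (-9t + 4)/(t - 2) + 11 = [(-9t + 4)·7 − (-77)·(t - 2)] / [7·(t - 2)] = 14(t − 9) / (7(t - 2)).
So |(-9t + 4)/(t - 2) + 11| = 14|t − 9| / (7·|t − 2|).
Require δ ≤ 7/2, so |t − 2| ≥ |7| − |t − 9| > 7 − 7/2 = 7/2.
Hence |(-9t + 4)/(t - 2) + 11| < 14|t − 9|/(7·(7/2)) = (4/7)|t − 9|, which is < ε once |t − 9| < (7/4)ε.
Take δ = min(7/2, (7/4)ε). Then 0 < |t − 9| < δ forces both bounds, so |(-9t + 4)/(t - 2) + 11| < ε.

δ = min(7/2, (7/4)ε)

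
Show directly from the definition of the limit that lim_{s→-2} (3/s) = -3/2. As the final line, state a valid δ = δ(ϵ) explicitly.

δ = min(1, (2/3)ϵ)

Fix ϵ > 0. We seek δ > 0 such that 0 < |s + 2| < δ implies |3/s + 3/2| < ϵ.
|3/s + 3/2| = 3·|-2 − s|/(2·|s|) = 3|s + 2|/(2|s|).
Require δ ≤ 1 so that |s| > 2 − 1 = 1, hence 2|s| > 2.
Then |3/s + 3/2| < 3|s + 2|/2, which is < ϵ when |s + 2| < (2/3)ϵ.
Take δ = min(1, (2/3)ϵ). Then 0 < |s + 2| < δ gives both |s + 2| < 1 and |s + 2| < (2/3)ϵ, so |3/s + 3/2| < ϵ.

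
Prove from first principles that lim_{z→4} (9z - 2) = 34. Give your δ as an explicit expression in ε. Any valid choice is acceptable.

Let ε > 0 be given. We need δ > 0 so that 0 < |z − 4| < δ implies |(9z - 2) − 34| < ε.
Since (9z - 2) − 34 = 9(z − 4), we have |(9z - 2) − 34| = 9|z − 4|.
So 9|z − 4| < ε exactly when |z − 4| < ε/9.
Take δ = ε/9. If 0 < |z − 4| < δ then |(9z - 2) − 34| = 9|z − 4| < 9·(ε/9) = ε.

δ = ε/9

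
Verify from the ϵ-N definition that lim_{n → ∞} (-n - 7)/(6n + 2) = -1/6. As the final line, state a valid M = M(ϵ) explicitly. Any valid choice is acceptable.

Let ϵ > 0 be given. For n ≥ 1, |(-n - 7)/(6n + 2) + 1/6| = |-40|/(6(6n + 2)) = 40/(6(6n + 2)).
Since 6n + 2 ≥ 6n for n ≥ 1, this is ≤ 40/(6·6n) = (10/9)/n.
So |(-n - 7)/(6n + 2) + 1/6| < ϵ whenever n > (10/9)/ϵ.
Take M = (10/9)/ϵ. If n > M then |(-n - 7)/(6n + 2) + 1/6| ≤ (10/9)/n < ϵ.

M = (10/9)/ϵ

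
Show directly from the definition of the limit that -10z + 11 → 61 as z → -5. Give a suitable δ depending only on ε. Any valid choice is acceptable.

δ = ε/10

Suppose ε > 0. We need δ > 0 so that 0 < |z + 5| < δ implies |(-10z + 11) − 61| < ε.
|(-10z + 11) − 61| = |-10z - 50| = 10|z + 5|.
Thus it suffices that |z + 5| < ε/10.
Take δ = ε/10. If 0 < |z + 5| < δ then |(-10z + 11) − 61| = 10|z + 5| < 10·(ε/10) = ε.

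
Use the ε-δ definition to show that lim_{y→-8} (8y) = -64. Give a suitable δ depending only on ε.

Let ε > 0. We need δ > 0 so that 0 < |y + 8| < δ implies |(8y) + 64| < ε.
|(8y) + 64| = |8y + 64| = 8|y + 8|.
So 8|y + 8| < ε exactly when |y + 8| < ε/8.
Choosing δ = ε/8 gives |(8y) + 64| = 8|y + 8| < ε whenever |y + 8| < δ.

δ = ε/8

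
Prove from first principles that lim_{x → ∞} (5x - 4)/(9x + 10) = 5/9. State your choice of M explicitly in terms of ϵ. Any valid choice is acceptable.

Suppose ϵ > 0. We seek M > 0 such that x > M implies |(5x - 4)/(9x + 10) − (5/9)| < ϵ.
(5x - 4)/(9x + 10) − (5/9) = (9(5x - 4) − 5(9x + 10)) / (9(9x + 10)) = -86/(9(9x + 10)).
For x > 0 we have 9x + 10 > 9x, so |(5x - 4)/(9x + 10) − (5/9)| = 86/(9(9x + 10)) < 86/(9·9x) = (86/81)/x.
Thus |(5x - 4)/(9x + 10) − (5/9)| < ϵ whenever x > (86/81)/ϵ.
Take M = (86/81)/ϵ. If x > M then |(5x - 4)/(9x + 10) − (5/9)| < (86/81)/x < ϵ.

M = (86/81)/ϵ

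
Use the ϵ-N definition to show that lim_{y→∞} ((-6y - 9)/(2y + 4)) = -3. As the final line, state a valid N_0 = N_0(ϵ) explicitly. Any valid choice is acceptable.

N_0 = (3/2)/ϵ

Let ϵ > 0 be given. We seek N_0 > 0 such that y > N_0 implies |(-6y - 9)/(2y + 4) + 3| < ϵ.
(-6y - 9)/(2y + 4) + 3 = (2(-6y - 9) − (-6)(2y + 4)) / (2(2y + 4)) = 6/(2(2y + 4)).
For y > 0 we have 2y + 4 > 2y, so |(-6y - 9)/(2y + 4) + 3| = 6/(2(2y + 4)) < 6/(2·2y) = (3/2)/y.
Thus |(-6y - 9)/(2y + 4) + 3| < ϵ whenever y > (3/2)/ϵ.
Take N_0 = (3/2)/ϵ. If y > N_0 then |(-6y - 9)/(2y + 4) + 3| < (3/2)/y < ϵ.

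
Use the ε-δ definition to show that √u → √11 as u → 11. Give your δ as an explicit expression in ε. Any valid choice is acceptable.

Let ε > 0 be given. We want δ > 0 such that 0 < |u − 11| < δ implies |√u − √11| < ε.
Rationalise: √u − √11 = (u − 11)/(√u + √11), so |√u − √11| = |u − 11|/(√u + √11).
Restrict δ ≤ 11 so that |u − 11| < 11 forces u > 0, and then √u + √11 > √11.
Hence |√u − √11| < |u − 11|/√11, which is < ε once |u − 11| < √11·ε.
Take δ = min(11, √11·ε). If 0 < |u − 11| < δ then u > 0 and |√u − √11| < |u − 11|/√11 < ε.

δ = min(11, √11·ε)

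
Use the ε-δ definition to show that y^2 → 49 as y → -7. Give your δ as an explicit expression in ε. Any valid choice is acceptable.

δ = min(1, ε/15)

Let ε > 0. We seek δ > 0 with 0 < |y + 7| < δ ⇒ |y^2 − 49| < ε.
Factor: y^2 − 49 = (y + 7)(y - 7), so |y^2 − 49| = |y + 7|·|y - 7|.
Impose δ ≤ 1 so that |y| < 8; then |y - 7| ≤ 15.
Hence |y^2 − 49| ≤ 15|y + 7|, which is < ε once |y + 7| < ε/15.
Take δ = min(1, ε/15). If 0 < |y + 7| < δ then both bounds hold and |y^2 − 49| ≤ 15|y + 7| < 15·(ε/15) = ε.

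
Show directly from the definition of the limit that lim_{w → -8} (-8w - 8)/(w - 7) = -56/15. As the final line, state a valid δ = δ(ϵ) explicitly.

Fix ϵ > 0. We want δ > 0 with 0 < |w + 8| < δ ⇒ |(-8w - 8)/(w - 7) + 56/15| < ϵ.
Combining over a common denominator, (-8w - 8)/(w - 7) + 56/15 = [(-8w - 8)·(-15) − 56·(w - 7)] / [(-15)·(w - 7)] = 64(w + 8) / ((-15)(w - 7)).
So |(-8w - 8)/(w - 7) + 56/15| = 64|w + 8| / (15·|w − 7|).
Restrict δ ≤ 15/2. Then |w + 8| < 15/2 gives |w − 7| = |(w + 8) + (-15)| ≥ 15 − 15/2 = 15/2.
Hence |(-8w - 8)/(w - 7) + 56/15| < 64|w + 8|/(15·(15/2)) = (128/225)|w + 8|, which is < ϵ once |w + 8| < (225/128)ϵ.
Take δ = min(15/2, (225/128)ϵ). Then 0 < |w + 8| < δ forces both bounds, so |(-8w - 8)/(w - 7) + 56/15| < ϵ.

δ = min(15/2, (225/128)ϵ)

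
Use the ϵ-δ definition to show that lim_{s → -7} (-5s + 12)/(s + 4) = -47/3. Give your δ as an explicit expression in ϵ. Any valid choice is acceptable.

Suppose ϵ > 0. We want δ > 0 with 0 < |s + 7| < δ ⇒ |(-5s + 12)/(s + 4) + 47/3| < ϵ.
Combining over a common denominator, (-5s + 12)/(s + 4) + 47/3 = [(-5s + 12)·(-3) − 47·(s + 4)] / [(-3)·(s + 4)] = -32(s + 7) / ((-3)(s + 4)).
So |(-5s + 12)/(s + 4) + 47/3| = 32|s + 7| / (3·|s + 4|).
Restrict δ ≤ 3/2. Then |s + 7| < 3/2 gives |s + 4| = |(s + 7) + (-3)| ≥ 3 − 3/2 = 3/2.
Hence |(-5s + 12)/(s + 4) + 47/3| < 32|s + 7|/(3·(3/2)) = (64/9)|s + 7|, which is < ϵ once |s + 7| < (9/64)ϵ.
Take δ = min(3/2, (9/64)ϵ). Then 0 < |s + 7| < δ forces both bounds, so |(-5s + 12)/(s + 4) + 47/3| < ϵ.

δ = min(3/2, (9/64)ϵ)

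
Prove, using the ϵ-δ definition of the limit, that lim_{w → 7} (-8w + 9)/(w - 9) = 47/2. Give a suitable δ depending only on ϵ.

δ = min(1, (2/63)ϵ)

Suppose ϵ > 0. We want δ > 0 with 0 < |w − 7| < δ ⇒ |(-8w + 9)/(w - 9) − (47/2)| < ϵ.
Combining over a common denominator, (-8w + 9)/(w - 9) − (47/2) = [(-8w + 9)·(-2) − (-47)·(w - 9)] / [(-2)·(w - 9)] = 63(w − 7) / ((-2)(w - 9)).
So |(-8w + 9)/(w - 9) − (47/2)| = 63|w − 7| / (2·|w − 9|).
Restrict δ ≤ 1. Then |w − 7| < 1 gives |w − 9| = |(w − 7) + (-2)| ≥ 2 − 1 = 1.
Hence |(-8w + 9)/(w - 9) − (47/2)| < 63|w − 7|/(2·1) = (63/2)|w − 7|, which is < ϵ once |w − 7| < (2/63)ϵ.
Take δ = min(1, (2/63)ϵ). Then 0 < |w − 7| < δ forces both bounds, so |(-8w + 9)/(w - 9) − (47/2)| < ϵ.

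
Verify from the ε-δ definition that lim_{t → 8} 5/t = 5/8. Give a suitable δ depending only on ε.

Fix ε > 0. We seek δ > 0 such that 0 < |t − 8| < δ implies |5/t − (5/8)| < ε.
|5/t − (5/8)| = 5·|8 − t|/(8·|t|) = 5|t − 8|/(8|t|).
Require δ ≤ 4 so that |t| > 8 − 4 = 4, hence 8|t| > 32.
Then |5/t − (5/8)| < 5|t − 8|/32, which is < ε when |t − 8| < (32/5)ε.
Take δ = min(4, (32/5)ε). Then 0 < |t − 8| < δ gives both |t − 8| < 4 and |t − 8| < (32/5)ε, so |5/t − (5/8)| < ε.

δ = min(4, (32/5)ε)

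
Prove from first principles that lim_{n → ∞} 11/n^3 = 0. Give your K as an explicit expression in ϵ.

Fix ϵ > 0. For n ≥ 1, |11/n^3 − 0| = 11/n^3.
11/n^3 < ϵ ⇔ n^3 > 11/ϵ ⇔ n > (11/ϵ)^{1/3}.
Take K = (11/ϵ)^{1/3}. Then n > K implies 11/n^3 < ϵ.

K = (11/ϵ)^{1/3}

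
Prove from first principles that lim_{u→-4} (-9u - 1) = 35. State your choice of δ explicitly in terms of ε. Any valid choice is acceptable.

δ = ε/9

Fix ε > 0. We need δ > 0 so that 0 < |u + 4| < δ implies |(-9u - 1) − 35| < ε.
Since (-9u - 1) − 35 = -9(u + 4), we have |(-9u - 1) − 35| = 9|u + 4|.
So 9|u + 4| < ε exactly when |u + 4| < ε/9.
Take δ = ε/9. If 0 < |u + 4| < δ then |(-9u - 1) − 35| = 9|u + 4| < 9·(ε/9) = ε.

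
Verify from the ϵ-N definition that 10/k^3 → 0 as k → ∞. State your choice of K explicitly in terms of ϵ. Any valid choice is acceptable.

Let ϵ > 0. For k ≥ 1, |10/k^3 − 0| = 10/k^3.
10/k^3 < ϵ ⇔ k^3 > 10/ϵ ⇔ k > (10/ϵ)^{1/3}.
Take K = (10/ϵ)^{1/3}. Then k > K implies 10/k^3 < ϵ.

K = (10/ϵ)^{1/3}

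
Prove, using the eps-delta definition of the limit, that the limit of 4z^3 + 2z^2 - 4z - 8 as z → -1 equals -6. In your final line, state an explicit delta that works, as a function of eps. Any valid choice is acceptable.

Fix eps > 0. We want delta > 0 such that 0 < |z + 1| < delta implies |(4z^3 + 2z^2 - 4z - 8) + 6| < eps.
(4z^3 + 2z^2 - 4z - 8) + 6 = 4z^3 + 2z^2 - 4z - 2 = (z + 1)(4z^2 - 2z - 2).
So |(4z^3 + 2z^2 - 4z - 8) + 6| = |z + 1|·|4z^2 - 2z - 2|.
Assume first that |z + 1| < 1, so |z| < 2. Then |4z^2 - 2z - 2| ≤ 4·2^2 + 2·2 + 2 = 22.
Hence |(4z^3 + 2z^2 - 4z - 8) + 6| ≤ 22|z + 1| < eps provided |z + 1| < eps/22.
Choosing delta = min(1, eps/22) ensures both conditions, hence |(4z^3 + 2z^2 - 4z - 8) + 6| < eps.

delta = min(1, eps/22)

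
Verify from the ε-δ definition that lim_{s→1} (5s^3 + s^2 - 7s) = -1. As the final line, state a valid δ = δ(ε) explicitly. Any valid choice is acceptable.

Let ε > 0 be given. We want δ > 0 such that 0 < |s − 1| < δ implies |(5s^3 + s^2 - 7s) + 1| < ε.
(5s^3 + s^2 - 7s) + 1 = 5s^3 + s^2 - 7s + 1 = (s − 1)(5s^2 + 6s - 1).
So |(5s^3 + s^2 - 7s) + 1| = |s − 1|·|5s^2 + 6s - 1|.
Assume first that |s − 1| < 1, so |s| < 2. Then |5s^2 + 6s - 1| ≤ 5·2^2 + 6·2 + 1 = 33.
Hence |(5s^3 + s^2 - 7s) + 1| ≤ 33|s − 1| < ε provided |s − 1| < ε/33.
Choosing δ = min(1, ε/33) ensures both conditions, hence |(5s^3 + s^2 - 7s) + 1| < ε.

δ = min(1, ε/33)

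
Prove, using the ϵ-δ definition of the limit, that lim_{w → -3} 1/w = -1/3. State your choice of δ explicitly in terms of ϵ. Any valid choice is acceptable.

δ = min(3/2, (9/2)ϵ)

Let ϵ > 0 be given. We seek δ > 0 such that 0 < |w + 3| < δ implies |1/w + 1/3| < ϵ.
|1/w + 1/3| = |-3 − w|/(3·|w|) = |w + 3|/(3|w|).
Require δ ≤ 3/2 so that |w| > 3 − 3/2 = 3/2, hence 3|w| > 9/2.
Then |1/w + 1/3| < |w + 3|/(9/2), which is < ϵ when |w + 3| < (9/2)ϵ.
Take δ = min(3/2, (9/2)ϵ). Then 0 < |w + 3| < δ gives both |w + 3| < 3/2 and |w + 3| < (9/2)ϵ, so |1/w + 1/3| < ϵ.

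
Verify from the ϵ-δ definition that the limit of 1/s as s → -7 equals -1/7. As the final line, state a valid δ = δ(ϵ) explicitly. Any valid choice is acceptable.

Let ϵ > 0. We seek δ > 0 such that 0 < |s + 7| < δ implies |1/s + 1/7| < ϵ.
|1/s + 1/7| = |-7 − s|/(7·|s|) = |s + 7|/(7|s|).
Restrict δ ≤ 7/2. Then |s + 7| < 7/2 gives |s| > 7/2, so 7|s| > 49/2.
Then |1/s + 1/7| < |s + 7|/(49/2), which is < ϵ when |s + 7| < (49/2)ϵ.
Take δ = min(7/2, (49/2)ϵ). Then 0 < |s + 7| < δ gives both |s + 7| < 7/2 and |s + 7| < (49/2)ϵ, so |1/s + 1/7| < ϵ.

δ = min(7/2, (49/2)ϵ)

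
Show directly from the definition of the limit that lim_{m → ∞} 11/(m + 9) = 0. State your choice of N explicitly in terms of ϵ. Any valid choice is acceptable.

Suppose ϵ > 0. For m ≥ 1, |11/(m + 9) − 0| = 11/(m + 9) ≤ 11/m.
We need 11/m < ϵ, i.e. m > 11/ϵ.
Take N = 11/ϵ. If m > N then |11/(m + 9)| ≤ 11/m < ϵ.

N = 11/ϵ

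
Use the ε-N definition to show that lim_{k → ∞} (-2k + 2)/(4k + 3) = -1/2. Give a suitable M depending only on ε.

M = (7/8)/ε

Fix ε > 0. For k ≥ 1, |(-2k + 2)/(4k + 3) + 1/2| = |14|/(4(4k + 3)) = 14/(4(4k + 3)).
Since 4k + 3 ≥ 4k for k ≥ 1, this is ≤ 14/(4·4k) = (7/8)/k.
So |(-2k + 2)/(4k + 3) + 1/2| < ε whenever k > (7/8)/ε.
Take M = (7/8)/ε. If k > M then |(-2k + 2)/(4k + 3) + 1/2| ≤ (7/8)/k < ε.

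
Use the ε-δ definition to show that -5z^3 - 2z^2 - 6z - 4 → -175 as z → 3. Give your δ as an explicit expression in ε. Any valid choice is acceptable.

Suppose ε > 0. We want δ > 0 such that 0 < |z − 3| < δ implies |(-5z^3 - 2z^2 - 6z - 4) + 175| < ε.
(-5z^3 - 2z^2 - 6z - 4) + 175 = -5z^3 - 2z^2 - 6z + 171 = (z − 3)(-5z^2 - 17z - 57).
So |(-5z^3 - 2z^2 - 6z - 4) + 175| = |z − 3|·|-5z^2 - 17z - 57|.
Assume first that |z − 3| < 1, so |z| < 4. Then |-5z^2 - 17z - 57| ≤ 5·4^2 + 17·4 + 57 = 205.
Hence |(-5z^3 - 2z^2 - 6z - 4) + 175| ≤ 205|z − 3| < ε provided |z − 3| < ε/205.
Choosing δ = min(1, ε/205) ensures both conditions, hence |(-5z^3 - 2z^2 - 6z - 4) + 175| < ε.

δ = min(1, ε/205)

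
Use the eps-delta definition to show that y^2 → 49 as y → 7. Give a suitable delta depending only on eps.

delta = min(2, eps/16)

Fix eps > 0. We seek delta > 0 with 0 < |y − 7| < delta ⇒ |y^2 − 49| < eps.
Factor: y^2 − 49 = (y − 7)(y + 7), so |y^2 − 49| = |y − 7|·|y + 7|.
Restrict delta ≤ 2. Then |y − 7| < 2 gives |y| < 9, so by the triangle inequality |y + 7| ≤ 9 + 7 = 16.
Hence |y^2 − 49| ≤ 16|y − 7|, which is < eps once |y − 7| < eps/16.
Take delta = min(2, eps/16). If 0 < |y − 7| < delta then both bounds hold and |y^2 − 49| ≤ 16|y − 7| < 16·(eps/16) = eps.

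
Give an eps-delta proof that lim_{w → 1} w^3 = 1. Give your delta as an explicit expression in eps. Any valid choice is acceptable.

delta = min(1, eps/7)

Let eps > 0. We seek delta > 0 with 0 < |w − 1| < delta ⇒ |w^3 − 1| < eps.
Factor: w^3 − 1 = (w − 1)(w^2 + w + 1), so |w^3 − 1| = |w − 1|·|w^2 + w + 1|.
Restrict delta ≤ 1. Then |w − 1| < 1 gives |w| < 2, so by the triangle inequality |w^2 + w + 1| ≤ 2^2 + 2 + 1 = 7.
Hence |w^3 − 1| ≤ 7|w − 1|, which is < eps once |w − 1| < eps/7.
Take delta = min(1, eps/7). If 0 < |w − 1| < delta then both bounds hold and |w^3 − 1| ≤ 7|w − 1| < 7·(eps/7) = eps.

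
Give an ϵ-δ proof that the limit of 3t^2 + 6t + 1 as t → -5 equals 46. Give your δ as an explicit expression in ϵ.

Let ϵ > 0 be given. We want δ > 0 such that 0 < |t + 5| < δ implies |(3t^2 + 6t + 1) − 46| < ϵ.
(3t^2 + 6t + 1) − 46 = 3t^2 + 6t - 45 = (t + 5)(3t - 9).
So |(3t^2 + 6t + 1) − 46| = |t + 5|·|3t - 9|.
Require δ ≤ 1. Then |t + 5| < 1 gives |t| < 6, and by the triangle inequality |3t - 9| ≤ 3·6 + 9 = 27.
Hence |(3t^2 + 6t + 1) − 46| ≤ 27|t + 5| < ϵ provided |t + 5| < ϵ/27.
Take δ = min(1, ϵ/27). Then 0 < |t + 5| < δ gives both |t + 5| < 1 and |t + 5| < ϵ/27, so |(3t^2 + 6t + 1) − 46| < ϵ.

δ = min(1, ϵ/27)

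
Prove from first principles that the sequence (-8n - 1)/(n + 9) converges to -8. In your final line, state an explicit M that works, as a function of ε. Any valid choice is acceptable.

Let ε > 0. For n ≥ 1, |(-8n - 1)/(n + 9) + 8| = |71|/((n + 9)) = 71/((n + 9)).
Since n + 9 ≥ n for n ≥ 1, this is ≤ 71/(n) = 71/n.
So |(-8n - 1)/(n + 9) + 8| < ε whenever n > 71/ε.
Take M = 71/ε. If n > M then |(-8n - 1)/(n + 9) + 8| ≤ 71/n < ε.

M = 71/ε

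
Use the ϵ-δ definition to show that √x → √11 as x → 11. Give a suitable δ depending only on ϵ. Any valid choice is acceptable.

δ = min(11, √11·ϵ)

Let ϵ > 0. We want δ > 0 such that 0 < |x − 11| < δ implies |√x − √11| < ϵ.
Multiplying by the conjugate, |√x − √11| = |x − 11|/(√x + √11).
Restrict δ ≤ 11 so that |x − 11| < 11 forces x > 0, and then √x + √11 > √11.
Hence |√x − √11| < |x − 11|/√11, which is < ϵ once |x − 11| < √11·ϵ.
Take δ = min(11, √11·ϵ). If 0 < |x − 11| < δ then x > 0 and |√x − √11| < |x − 11|/√11 < ϵ.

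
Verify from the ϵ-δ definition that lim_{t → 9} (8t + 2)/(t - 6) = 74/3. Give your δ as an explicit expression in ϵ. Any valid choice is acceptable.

δ = min(3/2, (9/100)ϵ)

Fix ϵ > 0. We want δ > 0 with 0 < |t − 9| < δ ⇒ |(8t + 2)/(t - 6) − (74/3)| < ϵ.
Combining over a common denominator, (8t + 2)/(t - 6) − (74/3) = [(8t + 2)·3 − 74·(t - 6)] / [3·(t - 6)] = -50(t − 9) / (3(t - 6)).
So |(8t + 2)/(t - 6) − (74/3)| = 50|t − 9| / (3·|t − 6|).
Require δ ≤ 3/2, so |t − 6| ≥ |3| − |t − 9| > 3 − 3/2 = 3/2.
Hence |(8t + 2)/(t - 6) − (74/3)| < 50|t − 9|/(3·(3/2)) = (100/9)|t − 9|, which is < ϵ once |t − 9| < (9/100)ϵ.
Take δ = min(3/2, (9/100)ϵ). Then 0 < |t − 9| < δ forces both bounds, so |(8t + 2)/(t - 6) − (74/3)| < ϵ.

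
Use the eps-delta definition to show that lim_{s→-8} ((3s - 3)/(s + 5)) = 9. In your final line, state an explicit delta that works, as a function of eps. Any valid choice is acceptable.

delta = min(3/2, (1/4)eps)

Fix eps > 0. We want delta > 0 with 0 < |s + 8| < delta ⇒ |(3s - 3)/(s + 5) − 9| < eps.
Combining over a common denominator, (3s - 3)/(s + 5) − 9 = [(3s - 3)·(-3) − (-27)·(s + 5)] / [(-3)·(s + 5)] = 18(s + 8) / ((-3)(s + 5)).
So |(3s - 3)/(s + 5) − 9| = 18|s + 8| / (3·|s + 5|).
Restrict delta ≤ 3/2. Then |s + 8| < 3/2 gives |s + 5| = |(s + 8) + (-3)| ≥ 3 − 3/2 = 3/2.
Hence |(3s - 3)/(s + 5) − 9| < 18|s + 8|/(3·(3/2)) = 4|s + 8|, which is < eps once |s + 8| < (1/4)eps.
Take delta = min(3/2, (1/4)eps). Then 0 < |s + 8| < delta forces both bounds, so |(3s - 3)/(s + 5) − 9| < eps.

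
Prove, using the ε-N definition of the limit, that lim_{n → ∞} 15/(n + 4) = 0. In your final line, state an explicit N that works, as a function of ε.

Let ε > 0. For n ≥ 1, |15/(n + 4) − 0| = 15/(n + 4) ≤ 15/n.
We need 15/n < ε, i.e. n > 15/ε.
Take N = 15/ε. If n > N then |15/(n + 4)| ≤ 15/n < ε.

N = 15/ε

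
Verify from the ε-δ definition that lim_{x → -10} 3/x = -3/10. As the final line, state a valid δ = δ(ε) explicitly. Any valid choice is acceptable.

Let ε > 0. We seek δ > 0 such that 0 < |x + 10| < δ implies |3/x + 3/10| < ε.
|3/x + 3/10| = 3·|-10 − x|/(10·|x|) = 3|x + 10|/(10|x|).
Require δ ≤ 5 so that |x| > 10 − 5 = 5, hence 10|x| > 50.
Then |3/x + 3/10| < 3|x + 10|/50, which is < ε when |x + 10| < (50/3)ε.
Take δ = min(5, (50/3)ε). Then 0 < |x + 10| < δ gives both |x + 10| < 5 and |x + 10| < (50/3)ε, so |3/x + 3/10| < ε.

δ = min(5, (50/3)ε)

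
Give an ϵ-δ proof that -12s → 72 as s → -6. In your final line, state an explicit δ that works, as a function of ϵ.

Fix ϵ > 0. We need δ > 0 so that 0 < |s + 6| < δ implies |(-12s) − 72| < ϵ.
|(-12s) − 72| = |-12s - 72| = 12|s + 6|.
So 12|s + 6| < ϵ exactly when |s + 6| < ϵ/12.
Choosing δ = ϵ/12 gives |(-12s) − 72| = 12|s + 6| < ϵ whenever |s + 6| < δ.

δ = ϵ/12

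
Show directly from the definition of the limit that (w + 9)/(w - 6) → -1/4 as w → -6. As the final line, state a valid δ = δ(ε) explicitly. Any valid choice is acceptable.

Let ε > 0 be given. We want δ > 0 with 0 < |w + 6| < δ ⇒ |(w + 9)/(w - 6) + 1/4| < ε.
Combining over a common denominator, (w + 9)/(w - 6) + 1/4 = [(w + 9)·(-12) − 3·(w - 6)] / [(-12)·(w - 6)] = -15(w + 6) / ((-12)(w - 6)).
So |(w + 9)/(w - 6) + 1/4| = 15|w + 6| / (12·|w − 6|).
Restrict δ ≤ 6. Then |w + 6| < 6 gives |w − 6| = |(w + 6) + (-12)| ≥ 12 − 6 = 6.
Hence |(w + 9)/(w - 6) + 1/4| < 15|w + 6|/(12·6) = (5/24)|w + 6|, which is < ε once |w + 6| < (24/5)ε.
Take δ = min(6, (24/5)ε). Then 0 < |w + 6| < δ forces both bounds, so |(w + 9)/(w - 6) + 1/4| < ε.

δ = min(6, (24/5)ε)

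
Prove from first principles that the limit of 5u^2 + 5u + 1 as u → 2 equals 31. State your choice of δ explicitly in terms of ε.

Suppose ε > 0. We want δ > 0 such that 0 < |u − 2| < δ implies |(5u^2 + 5u + 1) − 31| < ε.
(5u^2 + 5u + 1) − 31 = 5u^2 + 5u - 30 = (u − 2)(5u + 15).
So |(5u^2 + 5u + 1) − 31| = |u − 2|·|5u + 15|.
Require δ ≤ 1. Then |u − 2| < 1 gives |u| < 3, and by the triangle inequality |5u + 15| ≤ 5·3 + 15 = 30.
Hence |(5u^2 + 5u + 1) − 31| ≤ 30|u − 2| < ε provided |u − 2| < ε/30.
Choosing δ = min(1, ε/30) ensures both conditions, hence |(5u^2 + 5u + 1) − 31| < ε.

δ = min(1, ε/30)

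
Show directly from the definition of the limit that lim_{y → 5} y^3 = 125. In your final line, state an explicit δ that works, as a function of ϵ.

δ = min(2, ϵ/109)

Fix ϵ > 0. We seek δ > 0 with 0 < |y − 5| < δ ⇒ |y^3 − 125| < ϵ.
Factor: y^3 − 125 = (y − 5)(y^2 + 5y + 25), so |y^3 − 125| = |y − 5|·|y^2 + 5y + 25|.
Impose δ ≤ 2 so that |y| < 7; then |y^2 + 5y + 25| ≤ 109.
Hence |y^3 − 125| ≤ 109|y − 5|, which is < ϵ once |y − 5| < ϵ/109.
Take δ = min(2, ϵ/109). If 0 < |y − 5| < δ then both bounds hold and |y^3 − 125| ≤ 109|y − 5| < 109·(ϵ/109) = ϵ.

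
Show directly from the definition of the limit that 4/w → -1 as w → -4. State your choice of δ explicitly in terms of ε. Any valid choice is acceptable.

δ = min(2, 2ε)

Let ε > 0. We seek δ > 0 such that 0 < |w + 4| < δ implies |4/w + 1| < ε.
|4/w + 1| = 4·|-4 − w|/(4·|w|) = 4|w + 4|/(4|w|).
Restrict δ ≤ 2. Then |w + 4| < 2 gives |w| > 2, so 4|w| > 8.
Then |4/w + 1| < 4|w + 4|/8, which is < ε when |w + 4| < 2ε.
Take δ = min(2, 2ε). Then 0 < |w + 4| < δ gives both |w + 4| < 2 and |w + 4| < 2ε, so |4/w + 1| < ε.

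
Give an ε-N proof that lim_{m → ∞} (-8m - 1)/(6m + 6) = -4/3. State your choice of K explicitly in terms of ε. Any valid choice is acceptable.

Fix ε > 0. For m ≥ 1, |(-8m - 1)/(6m + 6) + 4/3| = |42|/(6(6m + 6)) = 42/(6(6m + 6)).
Since 6m + 6 ≥ 6m for m ≥ 1, this is ≤ 42/(6·6m) = (7/6)/m.
So |(-8m - 1)/(6m + 6) + 4/3| < ε whenever m > (7/6)/ε.
Take K = (7/6)/ε. If m > K then |(-8m - 1)/(6m + 6) + 4/3| ≤ (7/6)/m < ε.

K = (7/6)/ε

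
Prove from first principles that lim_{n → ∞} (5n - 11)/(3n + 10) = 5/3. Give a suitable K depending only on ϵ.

K = (83/9)/ϵ

Let ϵ > 0 be given. For n ≥ 1, |(5n - 11)/(3n + 10) − (5/3)| = |-83|/(3(3n + 10)) = 83/(3(3n + 10)).
Since 3n + 10 ≥ 3n for n ≥ 1, this is ≤ 83/(3·3n) = (83/9)/n.
So |(5n - 11)/(3n + 10) − (5/3)| < ϵ whenever n > (83/9)/ϵ.
Take K = (83/9)/ϵ. If n > K then |(5n - 11)/(3n + 10) − (5/3)| ≤ (83/9)/n < ϵ.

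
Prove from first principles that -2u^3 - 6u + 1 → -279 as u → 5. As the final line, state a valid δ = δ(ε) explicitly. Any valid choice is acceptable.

Let ε > 0 be given. We want δ > 0 such that 0 < |u − 5| < δ implies |(-2u^3 - 6u + 1) + 279| < ε.
(-2u^3 - 6u + 1) + 279 = -2u^3 - 6u + 280 = (u − 5)(-2u^2 - 10u - 56).
So |(-2u^3 - 6u + 1) + 279| = |u − 5|·|-2u^2 - 10u - 56|.
Require δ ≤ 2. Then |u − 5| < 2 gives |u| < 7, and by the triangle inequality |-2u^2 - 10u - 56| ≤ 2·7^2 + 10·7 + 56 = 224.
Hence |(-2u^3 - 6u + 1) + 279| ≤ 224|u − 5| < ε provided |u − 5| < ε/224.
Take δ = min(2, ε/224). Then 0 < |u − 5| < δ gives both |u − 5| < 2 and |u − 5| < ε/224, so |(-2u^3 - 6u + 1) + 279| < ε.

δ = min(2, ε/224)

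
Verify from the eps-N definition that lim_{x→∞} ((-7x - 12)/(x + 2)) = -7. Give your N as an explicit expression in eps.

N = 2/eps

Let eps > 0. We seek N > 0 such that x > N implies |(-7x - 12)/(x + 2) + 7| < eps.
(-7x - 12)/(x + 2) + 7 = ((-7x - 12) − (-7)(x + 2)) / ((x + 2)) = 2/((x + 2)).
For x > 0 we have x + 2 > x, so |(-7x - 12)/(x + 2) + 7| = 2/((x + 2)) < 2/(x) = 2/x.
Thus |(-7x - 12)/(x + 2) + 7| < eps whenever x > 2/eps.
Take N = 2/eps. If x > N then |(-7x - 12)/(x + 2) + 7| < 2/x < eps.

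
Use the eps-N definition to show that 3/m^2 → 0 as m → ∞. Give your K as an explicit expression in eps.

K = (3/eps)^{1/2}

Fix eps > 0. For m ≥ 1, |3/m^2 − 0| = 3/m^2.
3/m^2 < eps ⇔ m^2 > 3/eps ⇔ m > (3/eps)^{1/2}.
Take K = (3/eps)^{1/2}. Then m > K implies 3/m^2 < eps.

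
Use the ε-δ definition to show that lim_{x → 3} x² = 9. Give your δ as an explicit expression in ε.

Let ε > 0. We seek δ > 0 with 0 < |x − 3| < δ ⇒ |x² − 9| < ε.
Factor: x² − 9 = (x − 3)(x + 3), so |x² − 9| = |x − 3|·|x + 3|.
Restrict δ ≤ 1. Then |x − 3| < 1 gives |x| < 4, so by the triangle inequality |x + 3| ≤ 4 + 3 = 7.
Hence |x² − 9| ≤ 7|x − 3|, which is < ε once |x − 3| < ε/7.
Take δ = min(1, ε/7). If 0 < |x − 3| < δ then both bounds hold and |x² − 9| ≤ 7|x − 3| < 7·(ε/7) = ε.

δ = min(1, ε/7)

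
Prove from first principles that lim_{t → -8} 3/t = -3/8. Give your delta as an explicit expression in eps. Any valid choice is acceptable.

Let eps > 0 be given. We seek delta > 0 such that 0 < |t + 8| < delta implies |3/t + 3/8| < eps.
|3/t + 3/8| = 3·|-8 − t|/(8·|t|) = 3|t + 8|/(8|t|).
Require delta ≤ 4 so that |t| > 8 − 4 = 4, hence 8|t| > 32.
Then |3/t + 3/8| < 3|t + 8|/32, which is < eps when |t + 8| < (32/3)eps.
Take delta = min(4, (32/3)eps). Then 0 < |t + 8| < delta gives both |t + 8| < 4 and |t + 8| < (32/3)eps, so |3/t + 3/8| < eps.

delta = min(4, (32/3)eps)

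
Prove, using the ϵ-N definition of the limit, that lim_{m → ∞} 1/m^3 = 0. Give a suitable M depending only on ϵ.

M = (1/ϵ)^{1/3}

Suppose ϵ > 0. For m ≥ 1, |1/m^3 − 0| = 1/m^3.
1/m^3 < ϵ ⇔ m^3 > 1/ϵ ⇔ m > (1/ϵ)^{1/3}.
Take M = (1/ϵ)^{1/3}. Then m > M implies 1/m^3 < ϵ.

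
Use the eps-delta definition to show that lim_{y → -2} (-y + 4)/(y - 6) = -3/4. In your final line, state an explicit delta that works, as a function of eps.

delta = min(4, 16eps)

Let eps > 0. We want delta > 0 with 0 < |y + 2| < delta ⇒ |(-y + 4)/(y - 6) + 3/4| < eps.
Combining over a common denominator, (-y + 4)/(y - 6) + 3/4 = [(-y + 4)·(-8) − 6·(y - 6)] / [(-8)·(y - 6)] = 2(y + 2) / ((-8)(y - 6)).
So |(-y + 4)/(y - 6) + 3/4| = 2|y + 2| / (8·|y − 6|).
Restrict delta ≤ 4. Then |y + 2| < 4 gives |y − 6| = |(y + 2) + (-8)| ≥ 8 − 4 = 4.
Hence |(-y + 4)/(y - 6) + 3/4| < 2|y + 2|/(8·4) = (1/16)|y + 2|, which is < eps once |y + 2| < 16eps.
Take delta = min(4, 16eps). Then 0 < |y + 2| < delta forces both bounds, so |(-y + 4)/(y - 6) + 3/4| < eps.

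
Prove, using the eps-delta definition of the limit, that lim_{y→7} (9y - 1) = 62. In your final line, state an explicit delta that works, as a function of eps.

Let eps > 0. We need delta > 0 so that 0 < |y − 7| < delta implies |(9y - 1) − 62| < eps.
Since (9y - 1) − 62 = 9(y − 7), we have |(9y - 1) − 62| = 9|y − 7|.
Thus it suffices that |y − 7| < eps/9.
Choosing delta = eps/9 gives |(9y - 1) − 62| = 9|y − 7| < eps whenever |y − 7| < delta.

delta = eps/9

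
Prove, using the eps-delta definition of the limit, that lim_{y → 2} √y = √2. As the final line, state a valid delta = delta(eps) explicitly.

delta = min(2, √2·eps)

Let eps > 0 be given. We want delta > 0 such that 0 < |y − 2| < delta implies |√y − √2| < eps.
Rationalise: √y − √2 = (y − 2)/(√y + √2), so |√y − √2| = |y − 2|/(√y + √2).
Restrict delta ≤ 2 so that |y − 2| < 2 forces y > 0, and then √y + √2 > √2.
Hence |√y − √2| < |y − 2|/√2, which is < eps once |y − 2| < √2·eps.
Take delta = min(2, √2·eps). If 0 < |y − 2| < delta then y > 0 and |√y − √2| < |y − 2|/√2 < eps.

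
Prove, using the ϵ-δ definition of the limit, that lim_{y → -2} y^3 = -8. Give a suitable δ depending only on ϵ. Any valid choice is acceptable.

δ = min(1, ϵ/19)

Fix ϵ > 0. We seek δ > 0 with 0 < |y + 2| < δ ⇒ |y^3 + 8| < ϵ.
Factor: y^3 + 8 = (y + 2)(y^2 - 2y + 4), so |y^3 + 8| = |y + 2|·|y^2 - 2y + 4|.
Restrict δ ≤ 1. Then |y + 2| < 1 gives |y| < 3, so by the triangle inequality |y^2 - 2y + 4| ≤ 3^2 + 2·3 + 4 = 19.
Hence |y^3 + 8| ≤ 19|y + 2|, which is < ϵ once |y + 2| < ϵ/19.
Take δ = min(1, ϵ/19). If 0 < |y + 2| < δ then both bounds hold and |y^3 + 8| ≤ 19|y + 2| < 19·(ϵ/19) = ϵ.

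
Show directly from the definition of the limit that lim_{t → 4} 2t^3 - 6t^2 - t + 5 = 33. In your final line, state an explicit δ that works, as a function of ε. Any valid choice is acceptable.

δ = min(1, ε/67)

Let ε > 0. We want δ > 0 such that 0 < |t − 4| < δ implies |(2t^3 - 6t^2 - t + 5) − 33| < ε.
(2t^3 - 6t^2 - t + 5) − 33 = 2t^3 - 6t^2 - t - 28 = (t − 4)(2t^2 + 2t + 7).
So |(2t^3 - 6t^2 - t + 5) − 33| = |t − 4|·|2t^2 + 2t + 7|.
Assume first that |t − 4| < 1, so |t| < 5. Then |2t^2 + 2t + 7| ≤ 2·5^2 + 2·5 + 7 = 67.
Hence |(2t^3 - 6t^2 - t + 5) − 33| ≤ 67|t − 4| < ε provided |t − 4| < ε/67.
Choosing δ = min(1, ε/67) ensures both conditions, hence |(2t^3 - 6t^2 - t + 5) − 33| < ε.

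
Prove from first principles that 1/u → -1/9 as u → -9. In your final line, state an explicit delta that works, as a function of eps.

Suppose eps > 0. We seek delta > 0 such that 0 < |u + 9| < delta implies |1/u + 1/9| < eps.
|1/u + 1/9| = |-9 − u|/(9·|u|) = |u + 9|/(9|u|).
Require delta ≤ 9/2 so that |u| > 9 − 9/2 = 9/2, hence 9|u| > 81/2.
Then |1/u + 1/9| < |u + 9|/(81/2), which is < eps when |u + 9| < (81/2)eps.
Take delta = min(9/2, (81/2)eps). Then 0 < |u + 9| < delta gives both |u + 9| < 9/2 and |u + 9| < (81/2)eps, so |1/u + 1/9| < eps.

delta = min(9/2, (81/2)eps)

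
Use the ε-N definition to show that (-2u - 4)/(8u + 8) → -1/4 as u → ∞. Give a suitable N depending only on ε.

N = (1/4)/ε

Let ε > 0. We seek N > 0 such that u > N implies |(-2u - 4)/(8u + 8) + 1/4| < ε.
(-2u - 4)/(8u + 8) + 1/4 = (8(-2u - 4) − (-2)(8u + 8)) / (8(8u + 8)) = -16/(8(8u + 8)).
For u > 0 we have 8u + 8 > 8u, so |(-2u - 4)/(8u + 8) + 1/4| = 16/(8(8u + 8)) < 16/(8·8u) = (1/4)/u.
Thus |(-2u - 4)/(8u + 8) + 1/4| < ε whenever u > (1/4)/ε.
Take N = (1/4)/ε. If u > N then |(-2u - 4)/(8u + 8) + 1/4| < (1/4)/u < ε.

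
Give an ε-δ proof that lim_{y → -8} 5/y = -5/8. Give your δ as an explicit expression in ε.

δ = min(4, (32/5)ε)

Fix ε > 0. We seek δ > 0 such that 0 < |y + 8| < δ implies |5/y + 5/8| < ε.
|5/y + 5/8| = 5·|-8 − y|/(8·|y|) = 5|y + 8|/(8|y|).
Require δ ≤ 4 so that |y| > 8 − 4 = 4, hence 8|y| > 32.
Then |5/y + 5/8| < 5|y + 8|/32, which is < ε when |y + 8| < (32/5)ε.
Take δ = min(4, (32/5)ε). Then 0 < |y + 8| < δ gives both |y + 8| < 4 and |y + 8| < (32/5)ε, so |5/y + 5/8| < ε.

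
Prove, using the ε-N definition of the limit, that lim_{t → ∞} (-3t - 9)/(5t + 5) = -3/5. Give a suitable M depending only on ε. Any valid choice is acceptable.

M = (6/5)/ε

Fix ε > 0. We seek M > 0 such that t > M implies |(-3t - 9)/(5t + 5) + 3/5| < ε.
(-3t - 9)/(5t + 5) + 3/5 = (5(-3t - 9) − (-3)(5t + 5)) / (5(5t + 5)) = -30/(5(5t + 5)).
For t > 0 we have 5t + 5 > 5t, so |(-3t - 9)/(5t + 5) + 3/5| = 30/(5(5t + 5)) < 30/(5·5t) = (6/5)/t.
Thus |(-3t - 9)/(5t + 5) + 3/5| < ε whenever t > (6/5)/ε.
Take M = (6/5)/ε. If t > M then |(-3t - 9)/(5t + 5) + 3/5| < (6/5)/t < ε.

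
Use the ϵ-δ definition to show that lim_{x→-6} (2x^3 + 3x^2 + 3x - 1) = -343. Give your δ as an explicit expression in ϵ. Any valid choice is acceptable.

Let ϵ > 0 be given. We want δ > 0 such that 0 < |x + 6| < δ implies |(2x^3 + 3x^2 + 3x - 1) + 343| < ϵ.
(2x^3 + 3x^2 + 3x - 1) + 343 = 2x^3 + 3x^2 + 3x + 342 = (x + 6)(2x^2 - 9x + 57).
So |(2x^3 + 3x^2 + 3x - 1) + 343| = |x + 6|·|2x^2 - 9x + 57|.
Require δ ≤ 2. Then |x + 6| < 2 gives |x| < 8, and by the triangle inequality |2x^2 - 9x + 57| ≤ 2·8^2 + 9·8 + 57 = 257.
Hence |(2x^3 + 3x^2 + 3x - 1) + 343| ≤ 257|x + 6| < ϵ provided |x + 6| < ϵ/257.
Take δ = min(2, ϵ/257). Then 0 < |x + 6| < δ gives both |x + 6| < 2 and |x + 6| < ϵ/257, so |(2x^3 + 3x^2 + 3x - 1) + 343| < ϵ.

δ = min(2, ϵ/257)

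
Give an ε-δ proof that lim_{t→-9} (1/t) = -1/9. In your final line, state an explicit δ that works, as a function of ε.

Let ε > 0. We seek δ > 0 such that 0 < |t + 9| < δ implies |1/t + 1/9| < ε.
|1/t + 1/9| = |-9 − t|/(9·|t|) = |t + 9|/(9|t|).
Restrict δ ≤ 9/2. Then |t + 9| < 9/2 gives |t| > 9/2, so 9|t| > 81/2.
Then |1/t + 1/9| < |t + 9|/(81/2), which is < ε when |t + 9| < (81/2)ε.
Take δ = min(9/2, (81/2)ε). Then 0 < |t + 9| < δ gives both |t + 9| < 9/2 and |t + 9| < (81/2)ε, so |1/t + 1/9| < ε.

δ = min(9/2, (81/2)ε)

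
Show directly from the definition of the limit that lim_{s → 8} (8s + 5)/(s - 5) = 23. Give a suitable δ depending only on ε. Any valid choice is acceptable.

δ = min(3/2, (1/10)ε)

Suppose ε > 0. We want δ > 0 with 0 < |s − 8| < δ ⇒ |(8s + 5)/(s - 5) − 23| < ε.
Combining over a common denominator, (8s + 5)/(s - 5) − 23 = [(8s + 5)·3 − 69·(s - 5)] / [3·(s - 5)] = -45(s − 8) / (3(s - 5)).
So |(8s + 5)/(s - 5) − 23| = 45|s − 8| / (3·|s − 5|).
Restrict δ ≤ 3/2. Then |s − 8| < 3/2 gives |s − 5| = |(s − 8) + 3| ≥ 3 − 3/2 = 3/2.
Hence |(8s + 5)/(s - 5) − 23| < 45|s − 8|/(3·(3/2)) = 10|s − 8|, which is < ε once |s − 8| < (1/10)ε.
Take δ = min(3/2, (1/10)ε). Then 0 < |s − 8| < δ forces both bounds, so |(8s + 5)/(s - 5) − 23| < ε.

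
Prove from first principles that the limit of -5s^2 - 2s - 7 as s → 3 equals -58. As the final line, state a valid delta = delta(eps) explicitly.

Let eps > 0. We want delta > 0 such that 0 < |s − 3| < delta implies |(-5s^2 - 2s - 7) + 58| < eps.
(-5s^2 - 2s - 7) + 58 = -5s^2 - 2s + 51 = (s − 3)(-5s - 17).
So |(-5s^2 - 2s - 7) + 58| = |s − 3|·|-5s - 17|.
Assume first that |s − 3| < 2, so |s| < 5. Then |-5s - 17| ≤ 5·5 + 17 = 42.
Hence |(-5s^2 - 2s - 7) + 58| ≤ 42|s − 3| < eps provided |s − 3| < eps/42.
Take delta = min(2, eps/42). Then 0 < |s − 3| < delta gives both |s − 3| < 2 and |s − 3| < eps/42, so |(-5s^2 - 2s - 7) + 58| < eps.

delta = min(2, eps/42)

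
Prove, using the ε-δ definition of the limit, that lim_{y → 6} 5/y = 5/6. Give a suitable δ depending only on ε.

δ = min(3, (18/5)ε)

Let ε > 0 be given. We seek δ > 0 such that 0 < |y − 6| < δ implies |5/y − (5/6)| < ε.
|5/y − (5/6)| = 5·|6 − y|/(6·|y|) = 5|y − 6|/(6|y|).
Require δ ≤ 3 so that |y| > 6 − 3 = 3, hence 6|y| > 18.
Then |5/y − (5/6)| < 5|y − 6|/18, which is < ε when |y − 6| < (18/5)ε.
Take δ = min(3, (18/5)ε). Then 0 < |y − 6| < δ gives both |y − 6| < 3 and |y − 6| < (18/5)ε, so |5/y − (5/6)| < ε.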